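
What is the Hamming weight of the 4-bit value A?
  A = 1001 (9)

1001
1-bits at positions (from bit 0 = LSB): 0, 3
Count = 2

Answer: 2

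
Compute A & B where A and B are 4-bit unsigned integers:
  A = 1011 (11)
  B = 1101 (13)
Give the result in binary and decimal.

Apply & to each column (1 only where both bits are 1):
  1011
& 1101
------
  1001

Answer: 1001 (9)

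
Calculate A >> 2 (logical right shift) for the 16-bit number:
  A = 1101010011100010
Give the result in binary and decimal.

Logical shift right by 2: drop the bottom 2 bit(s), prepend 2 zero(s) on the left.
  1101010011100010  ->  keep [11010100111000], discard [10], prepend 00
= 0011010100111000

Answer: 0011010100111000 (13624)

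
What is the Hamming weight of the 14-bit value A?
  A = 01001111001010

01001111001010
1-bits at positions (from bit 0 = LSB): 1, 3, 6, 7, 8, 9, 12
Count = 7

Answer: 7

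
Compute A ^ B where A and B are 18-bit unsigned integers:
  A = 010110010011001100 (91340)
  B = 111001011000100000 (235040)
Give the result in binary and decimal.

Apply ^ to each column (1 where bits differ):
  010110010011001100
^ 111001011000100000
--------------------
  101111001011101100

Answer: 101111001011101100 (193260)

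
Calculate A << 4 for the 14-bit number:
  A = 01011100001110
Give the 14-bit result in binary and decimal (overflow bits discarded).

Shift left by 4: drop the top 4 bit(s), append 4 zero(s) on the right.
  01011100001110  ->  discard [0101], keep [1100001110], append 0000
= 11000011100000

Answer: 11000011100000 (12512)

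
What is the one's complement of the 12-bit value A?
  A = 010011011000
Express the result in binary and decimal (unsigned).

Flip each bit (0->1, 1->0):
  010011011000
  101100100111

Answer: 101100100111 (2855)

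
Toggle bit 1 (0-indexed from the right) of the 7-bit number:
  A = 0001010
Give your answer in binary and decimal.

Mask = 1 << 1 = 0000010
Bit 1 of A is 1; XOR with the mask flips it to 0.
  0001010
^ 0000010
---------
  0001000

Answer: 0001000 (8)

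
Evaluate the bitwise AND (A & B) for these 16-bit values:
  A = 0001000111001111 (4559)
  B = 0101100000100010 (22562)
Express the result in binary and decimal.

Apply & to each column (1 only where both bits are 1):
  0001000111001111
& 0101100000100010
------------------
  0001000000000010

Answer: 0001000000000010 (4098)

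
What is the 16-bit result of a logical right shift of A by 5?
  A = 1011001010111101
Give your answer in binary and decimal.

Logical shift right by 5: drop the bottom 5 bit(s), prepend 5 zero(s) on the left.
  1011001010111101  ->  keep [10110010101], discard [11101], prepend 00000
= 0000010110010101

Answer: 0000010110010101 (1429)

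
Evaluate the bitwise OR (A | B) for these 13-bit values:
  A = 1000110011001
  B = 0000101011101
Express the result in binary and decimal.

Apply | to each column (1 where either bit is 1):
  1000110011001
| 0000101011101
---------------
  1000111011101

Answer: 1000111011101 (4573)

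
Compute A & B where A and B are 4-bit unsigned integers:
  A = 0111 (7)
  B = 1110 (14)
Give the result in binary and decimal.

Apply & to each column (1 only where both bits are 1):
  0111
& 1110
------
  0110

Answer: 0110 (6)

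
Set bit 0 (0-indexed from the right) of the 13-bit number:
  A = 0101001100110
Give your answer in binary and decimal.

Mask = 1 << 0 = 0000000000001
Bit 0 of A is 0, so OR-ing with the mask flips it to 1.
  0101001100110
| 0000000000001
---------------
  0101001100111

Answer: 0101001100111 (2663)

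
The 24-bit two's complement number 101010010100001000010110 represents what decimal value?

MSB is 1, so the value is negative. Find the magnitude:
1. Invert bits:  010101101011110111101001
2. Add 1:        010101101011110111101010  = 5684714
3. Apply sign:   -5684714

Answer: -5684714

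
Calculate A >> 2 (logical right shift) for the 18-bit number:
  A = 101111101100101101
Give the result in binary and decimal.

Logical shift right by 2: drop the bottom 2 bit(s), prepend 2 zero(s) on the left.
  101111101100101101  ->  keep [1011111011001011], discard [01], prepend 00
= 001011111011001011

Answer: 001011111011001011 (48843)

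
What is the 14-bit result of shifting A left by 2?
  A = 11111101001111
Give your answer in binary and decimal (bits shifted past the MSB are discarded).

Shift left by 2: drop the top 2 bit(s), append 2 zero(s) on the right.
  11111101001111  ->  discard [11], keep [111101001111], append 00
= 11110100111100

Answer: 11110100111100 (15676)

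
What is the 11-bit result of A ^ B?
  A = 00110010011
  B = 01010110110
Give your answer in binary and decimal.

Apply ^ to each column (1 where bits differ):
  00110010011
^ 01010110110
-------------
  01100100101

Answer: 01100100101 (805)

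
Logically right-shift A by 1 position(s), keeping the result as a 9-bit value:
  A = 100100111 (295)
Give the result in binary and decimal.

Logical shift right by 1: drop the bottom 1 bit(s), prepend 1 zero(s) on the left.
  100100111  ->  keep [10010011], discard [1], prepend 0
= 010010011

Answer: 010010011 (147)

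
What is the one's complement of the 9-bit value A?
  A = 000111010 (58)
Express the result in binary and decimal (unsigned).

Flip each bit (0->1, 1->0):
  000111010
  111000101

Answer: 111000101 (453)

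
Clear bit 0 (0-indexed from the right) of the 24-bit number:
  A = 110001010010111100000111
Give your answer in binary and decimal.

Mask = ~(1 << 0) = 111111111111111111111110
Bit 0 of A is 1, so AND-ing with the mask clears it to 0.
  110001010010111100000111
& 111111111111111111111110
--------------------------
  110001010010111100000110

Answer: 110001010010111100000110 (12922630)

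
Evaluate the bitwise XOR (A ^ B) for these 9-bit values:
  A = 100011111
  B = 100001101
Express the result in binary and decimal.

Apply ^ to each column (1 where bits differ):
  100011111
^ 100001101
-----------
  000010010

Answer: 000010010 (18)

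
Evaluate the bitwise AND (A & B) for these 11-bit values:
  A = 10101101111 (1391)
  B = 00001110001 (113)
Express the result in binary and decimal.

Apply & to each column (1 only where both bits are 1):
  10101101111
& 00001110001
-------------
  00001100001

Answer: 00001100001 (97)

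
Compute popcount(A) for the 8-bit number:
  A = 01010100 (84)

01010100
1-bits at positions (from bit 0 = LSB): 2, 4, 6
Count = 3

Answer: 3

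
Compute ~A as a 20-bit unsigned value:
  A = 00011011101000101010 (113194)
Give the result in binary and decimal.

Flip each bit (0->1, 1->0):
  00011011101000101010
  11100100010111010101

Answer: 11100100010111010101 (935381)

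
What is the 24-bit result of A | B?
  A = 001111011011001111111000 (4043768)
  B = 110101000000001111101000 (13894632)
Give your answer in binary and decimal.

Apply | to each column (1 where either bit is 1):
  001111011011001111111000
| 110101000000001111101000
--------------------------
  111111011011001111111000

Answer: 111111011011001111111000 (16626680)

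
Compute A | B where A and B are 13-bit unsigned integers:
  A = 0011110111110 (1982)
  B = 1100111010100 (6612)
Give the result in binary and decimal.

Apply | to each column (1 where either bit is 1):
  0011110111110
| 1100111010100
---------------
  1111111111110

Answer: 1111111111110 (8190)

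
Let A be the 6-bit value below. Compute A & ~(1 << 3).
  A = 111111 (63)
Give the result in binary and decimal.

Mask = ~(1 << 3) = 110111
Bit 3 of A is 1, so AND-ing with the mask clears it to 0.
  111111
& 110111
--------
  110111

Answer: 110111 (55)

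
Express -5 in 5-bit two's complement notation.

1. Binary of +5:  00101
2. Invert bits:     11010
3. Add 1:           11011

Answer: 11011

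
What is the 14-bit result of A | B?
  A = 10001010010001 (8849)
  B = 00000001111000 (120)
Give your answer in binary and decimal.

Apply | to each column (1 where either bit is 1):
  10001010010001
| 00000001111000
----------------
  10001011111001

Answer: 10001011111001 (8953)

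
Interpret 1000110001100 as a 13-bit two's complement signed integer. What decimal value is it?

MSB is 1, so the value is negative. Find the magnitude:
1. Invert bits:  0111001110011
2. Add 1:        0111001110100  = 3700
3. Apply sign:   -3700

Answer: -3700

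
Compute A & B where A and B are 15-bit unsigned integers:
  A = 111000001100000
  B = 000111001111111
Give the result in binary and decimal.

Apply & to each column (1 only where both bits are 1):
  111000001100000
& 000111001111111
-----------------
  000000001100000

Answer: 000000001100000 (96)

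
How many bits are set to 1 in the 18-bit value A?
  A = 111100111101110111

111100111101110111
1-bits at positions (from bit 0 = LSB): 0, 1, 2, 4, 5, 6, 8, 9, 10, 11, 14, 15, 16, 17
Count = 14

Answer: 14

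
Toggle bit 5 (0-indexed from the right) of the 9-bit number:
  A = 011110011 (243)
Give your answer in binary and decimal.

Mask = 1 << 5 = 000100000
Bit 5 of A is 1; XOR with the mask flips it to 0.
  011110011
^ 000100000
-----------
  011010011

Answer: 011010011 (211)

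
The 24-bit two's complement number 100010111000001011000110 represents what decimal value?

MSB is 1, so the value is negative. Find the magnitude:
1. Invert bits:  011101000111110100111001
2. Add 1:        011101000111110100111010  = 7634234
3. Apply sign:   -7634234

Answer: -7634234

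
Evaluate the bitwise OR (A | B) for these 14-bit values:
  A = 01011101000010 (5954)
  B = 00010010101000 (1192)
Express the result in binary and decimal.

Apply | to each column (1 where either bit is 1):
  01011101000010
| 00010010101000
----------------
  01011111101010

Answer: 01011111101010 (6122)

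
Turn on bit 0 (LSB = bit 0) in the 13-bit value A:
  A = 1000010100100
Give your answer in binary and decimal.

Mask = 1 << 0 = 0000000000001
Bit 0 of A is 0, so OR-ing with the mask flips it to 1.
  1000010100100
| 0000000000001
---------------
  1000010100101

Answer: 1000010100101 (4261)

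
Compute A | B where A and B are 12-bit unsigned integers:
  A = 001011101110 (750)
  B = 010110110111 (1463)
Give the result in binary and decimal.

Apply | to each column (1 where either bit is 1):
  001011101110
| 010110110111
--------------
  011111111111

Answer: 011111111111 (2047)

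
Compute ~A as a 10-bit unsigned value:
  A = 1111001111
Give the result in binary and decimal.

Flip each bit (0->1, 1->0):
  1111001111
  0000110000

Answer: 0000110000 (48)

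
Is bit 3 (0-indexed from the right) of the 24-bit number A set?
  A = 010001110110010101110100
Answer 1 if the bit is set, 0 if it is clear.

Bit 3 is the 4th from the right.
  010001110110010101110100
                      ^
That bit is 0.

Answer: 0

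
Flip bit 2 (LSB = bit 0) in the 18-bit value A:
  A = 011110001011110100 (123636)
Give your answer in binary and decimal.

Mask = 1 << 2 = 000000000000000100
Bit 2 of A is 1; XOR with the mask flips it to 0.
  011110001011110100
^ 000000000000000100
--------------------
  011110001011110000

Answer: 011110001011110000 (123632)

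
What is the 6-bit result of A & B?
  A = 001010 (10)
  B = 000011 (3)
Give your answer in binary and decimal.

Apply & to each column (1 only where both bits are 1):
  001010
& 000011
--------
  000010

Answer: 000010 (2)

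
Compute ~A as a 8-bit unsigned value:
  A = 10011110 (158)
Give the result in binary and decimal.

Flip each bit (0->1, 1->0):
  10011110
  01100001

Answer: 01100001 (97)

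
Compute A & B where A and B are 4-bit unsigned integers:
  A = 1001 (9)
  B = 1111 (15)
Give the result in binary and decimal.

Apply & to each column (1 only where both bits are 1):
  1001
& 1111
------
  1001

Answer: 1001 (9)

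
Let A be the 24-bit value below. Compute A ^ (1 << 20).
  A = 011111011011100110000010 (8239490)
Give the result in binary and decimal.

Mask = 1 << 20 = 000100000000000000000000
Bit 20 of A is 1; XOR with the mask flips it to 0.
  011111011011100110000010
^ 000100000000000000000000
--------------------------
  011011011011100110000010

Answer: 011011011011100110000010 (7190914)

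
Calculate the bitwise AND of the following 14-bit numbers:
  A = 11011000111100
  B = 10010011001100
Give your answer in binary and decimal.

Apply & to each column (1 only where both bits are 1):
  11011000111100
& 10010011001100
----------------
  10010000001100

Answer: 10010000001100 (9228)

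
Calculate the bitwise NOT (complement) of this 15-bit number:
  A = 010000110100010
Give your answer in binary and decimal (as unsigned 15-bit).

Flip each bit (0->1, 1->0):
  010000110100010
  101111001011101

Answer: 101111001011101 (24157)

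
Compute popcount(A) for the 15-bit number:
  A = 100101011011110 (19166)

100101011011110
1-bits at positions (from bit 0 = LSB): 1, 2, 3, 4, 6, 7, 9, 11, 14
Count = 9

Answer: 9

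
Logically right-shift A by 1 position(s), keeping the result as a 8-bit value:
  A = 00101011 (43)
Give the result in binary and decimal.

Logical shift right by 1: drop the bottom 1 bit(s), prepend 1 zero(s) on the left.
  00101011  ->  keep [0010101], discard [1], prepend 0
= 00010101

Answer: 00010101 (21)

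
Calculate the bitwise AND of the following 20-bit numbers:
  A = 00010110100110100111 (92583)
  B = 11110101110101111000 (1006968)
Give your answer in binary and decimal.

Apply & to each column (1 only where both bits are 1):
  00010110100110100111
& 11110101110101111000
----------------------
  00010100100100100000

Answer: 00010100100100100000 (84256)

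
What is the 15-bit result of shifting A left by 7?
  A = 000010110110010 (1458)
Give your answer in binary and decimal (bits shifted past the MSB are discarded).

Shift left by 7: drop the top 7 bit(s), append 7 zero(s) on the right.
  000010110110010  ->  discard [0000101], keep [10110010], append 0000000
= 101100100000000

Answer: 101100100000000 (22784)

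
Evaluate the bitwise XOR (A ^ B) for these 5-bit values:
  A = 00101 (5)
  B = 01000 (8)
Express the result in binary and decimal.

Apply ^ to each column (1 where bits differ):
  00101
^ 01000
-------
  01101

Answer: 01101 (13)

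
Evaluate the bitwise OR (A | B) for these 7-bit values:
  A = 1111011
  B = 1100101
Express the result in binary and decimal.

Apply | to each column (1 where either bit is 1):
  1111011
| 1100101
---------
  1111111

Answer: 1111111 (127)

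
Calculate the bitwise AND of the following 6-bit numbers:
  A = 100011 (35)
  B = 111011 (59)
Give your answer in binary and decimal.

Apply & to each column (1 only where both bits are 1):
  100011
& 111011
--------
  100011

Answer: 100011 (35)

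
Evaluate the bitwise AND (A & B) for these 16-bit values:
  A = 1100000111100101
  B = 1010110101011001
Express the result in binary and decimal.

Apply & to each column (1 only where both bits are 1):
  1100000111100101
& 1010110101011001
------------------
  1000000101000001

Answer: 1000000101000001 (33089)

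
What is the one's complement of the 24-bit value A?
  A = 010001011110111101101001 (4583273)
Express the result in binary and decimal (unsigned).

Flip each bit (0->1, 1->0):
  010001011110111101101001
  101110100001000010010110

Answer: 101110100001000010010110 (12193942)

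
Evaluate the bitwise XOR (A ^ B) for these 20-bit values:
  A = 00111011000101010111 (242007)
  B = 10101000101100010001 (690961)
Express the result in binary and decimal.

Apply ^ to each column (1 where bits differ):
  00111011000101010111
^ 10101000101100010001
----------------------
  10010011101001000110

Answer: 10010011101001000110 (604742)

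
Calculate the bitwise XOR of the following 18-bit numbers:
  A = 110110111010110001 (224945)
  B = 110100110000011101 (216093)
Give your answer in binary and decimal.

Apply ^ to each column (1 where bits differ):
  110110111010110001
^ 110100110000011101
--------------------
  000010001010101100

Answer: 000010001010101100 (8876)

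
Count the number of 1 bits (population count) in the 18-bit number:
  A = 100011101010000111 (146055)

100011101010000111
1-bits at positions (from bit 0 = LSB): 0, 1, 2, 7, 9, 11, 12, 13, 17
Count = 9

Answer: 9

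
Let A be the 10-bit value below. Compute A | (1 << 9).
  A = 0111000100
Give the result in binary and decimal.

Mask = 1 << 9 = 1000000000
Bit 9 of A is 0, so OR-ing with the mask flips it to 1.
  0111000100
| 1000000000
------------
  1111000100

Answer: 1111000100 (964)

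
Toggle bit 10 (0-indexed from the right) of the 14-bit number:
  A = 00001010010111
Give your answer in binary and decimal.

Mask = 1 << 10 = 00010000000000
Bit 10 of A is 0; XOR with the mask flips it to 1.
  00001010010111
^ 00010000000000
----------------
  00011010010111

Answer: 00011010010111 (1687)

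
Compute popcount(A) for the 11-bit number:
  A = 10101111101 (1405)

10101111101
1-bits at positions (from bit 0 = LSB): 0, 2, 3, 4, 5, 6, 8, 10
Count = 8

Answer: 8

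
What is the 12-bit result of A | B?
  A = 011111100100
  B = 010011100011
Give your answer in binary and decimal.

Apply | to each column (1 where either bit is 1):
  011111100100
| 010011100011
--------------
  011111100111

Answer: 011111100111 (2023)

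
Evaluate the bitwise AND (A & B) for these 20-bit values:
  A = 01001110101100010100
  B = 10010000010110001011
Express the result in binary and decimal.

Apply & to each column (1 only where both bits are 1):
  01001110101100010100
& 10010000010110001011
----------------------
  00000000000100000000

Answer: 00000000000100000000 (256)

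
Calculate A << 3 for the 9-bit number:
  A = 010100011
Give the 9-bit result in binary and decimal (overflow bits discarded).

Shift left by 3: drop the top 3 bit(s), append 3 zero(s) on the right.
  010100011  ->  discard [010], keep [100011], append 000
= 100011000

Answer: 100011000 (280)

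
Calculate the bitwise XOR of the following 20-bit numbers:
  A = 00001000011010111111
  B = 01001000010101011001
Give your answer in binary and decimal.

Apply ^ to each column (1 where bits differ):
  00001000011010111111
^ 01001000010101011001
----------------------
  01000000001111100110

Answer: 01000000001111100110 (263142)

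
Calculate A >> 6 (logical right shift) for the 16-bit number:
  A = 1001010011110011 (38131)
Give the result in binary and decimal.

Logical shift right by 6: drop the bottom 6 bit(s), prepend 6 zero(s) on the left.
  1001010011110011  ->  keep [1001010011], discard [110011], prepend 000000
= 0000001001010011

Answer: 0000001001010011 (595)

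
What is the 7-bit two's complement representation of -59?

1. Binary of +59:  0111011
2. Invert bits:     1000100
3. Add 1:           1000101

Answer: 1000101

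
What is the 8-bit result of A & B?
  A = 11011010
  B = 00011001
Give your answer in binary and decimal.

Apply & to each column (1 only where both bits are 1):
  11011010
& 00011001
----------
  00011000

Answer: 00011000 (24)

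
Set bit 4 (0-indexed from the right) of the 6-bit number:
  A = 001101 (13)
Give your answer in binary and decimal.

Mask = 1 << 4 = 010000
Bit 4 of A is 0, so OR-ing with the mask flips it to 1.
  001101
| 010000
--------
  011101

Answer: 011101 (29)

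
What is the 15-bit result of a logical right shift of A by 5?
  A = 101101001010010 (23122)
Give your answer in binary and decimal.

Logical shift right by 5: drop the bottom 5 bit(s), prepend 5 zero(s) on the left.
  101101001010010  ->  keep [1011010010], discard [10010], prepend 00000
= 000001011010010

Answer: 000001011010010 (722)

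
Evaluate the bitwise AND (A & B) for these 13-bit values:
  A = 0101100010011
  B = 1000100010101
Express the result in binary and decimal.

Apply & to each column (1 only where both bits are 1):
  0101100010011
& 1000100010101
---------------
  0000100010001

Answer: 0000100010001 (273)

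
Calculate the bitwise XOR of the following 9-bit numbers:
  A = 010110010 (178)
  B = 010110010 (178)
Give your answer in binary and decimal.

Apply ^ to each column (1 where bits differ):
  010110010
^ 010110010
-----------
  000000000

Answer: 000000000 (0)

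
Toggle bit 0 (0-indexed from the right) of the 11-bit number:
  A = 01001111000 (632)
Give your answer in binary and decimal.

Mask = 1 << 0 = 00000000001
Bit 0 of A is 0; XOR with the mask flips it to 1.
  01001111000
^ 00000000001
-------------
  01001111001

Answer: 01001111001 (633)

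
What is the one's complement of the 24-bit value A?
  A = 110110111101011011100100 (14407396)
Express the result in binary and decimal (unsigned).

Flip each bit (0->1, 1->0):
  110110111101011011100100
  001001000010100100011011

Answer: 001001000010100100011011 (2369819)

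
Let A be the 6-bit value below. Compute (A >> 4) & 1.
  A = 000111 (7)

Bit 4 is the 5th from the right.
  000111
   ^
That bit is 0.

Answer: 0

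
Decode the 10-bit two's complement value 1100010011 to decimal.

MSB is 1, so the value is negative. Find the magnitude:
1. Invert bits:  0011101100
2. Add 1:        0011101101  = 237
3. Apply sign:   -237

Answer: -237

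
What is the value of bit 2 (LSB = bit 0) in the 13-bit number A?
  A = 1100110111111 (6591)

Bit 2 is the 3rd from the right.
  1100110111111
            ^
That bit is 1.

Answer: 1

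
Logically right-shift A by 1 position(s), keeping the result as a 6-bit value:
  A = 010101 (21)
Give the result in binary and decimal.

Logical shift right by 1: drop the bottom 1 bit(s), prepend 1 zero(s) on the left.
  010101  ->  keep [01010], discard [1], prepend 0
= 001010

Answer: 001010 (10)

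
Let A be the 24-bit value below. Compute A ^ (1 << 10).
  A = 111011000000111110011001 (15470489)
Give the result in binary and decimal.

Mask = 1 << 10 = 000000000000010000000000
Bit 10 of A is 1; XOR with the mask flips it to 0.
  111011000000111110011001
^ 000000000000010000000000
--------------------------
  111011000000101110011001

Answer: 111011000000101110011001 (15469465)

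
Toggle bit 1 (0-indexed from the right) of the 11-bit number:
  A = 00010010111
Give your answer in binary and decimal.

Mask = 1 << 1 = 00000000010
Bit 1 of A is 1; XOR with the mask flips it to 0.
  00010010111
^ 00000000010
-------------
  00010010101

Answer: 00010010101 (149)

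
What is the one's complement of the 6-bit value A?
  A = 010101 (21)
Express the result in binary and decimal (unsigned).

Flip each bit (0->1, 1->0):
  010101
  101010

Answer: 101010 (42)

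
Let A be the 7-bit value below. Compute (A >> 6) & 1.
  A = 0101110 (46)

Bit 6 is the 7th from the right.
  0101110
  ^
That bit is 0.

Answer: 0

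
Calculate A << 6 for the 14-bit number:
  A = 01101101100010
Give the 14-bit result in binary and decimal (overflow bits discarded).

Shift left by 6: drop the top 6 bit(s), append 6 zero(s) on the right.
  01101101100010  ->  discard [011011], keep [01100010], append 000000
= 01100010000000

Answer: 01100010000000 (6272)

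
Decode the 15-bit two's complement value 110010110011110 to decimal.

MSB is 1, so the value is negative. Find the magnitude:
1. Invert bits:  001101001100001
2. Add 1:        001101001100010  = 6754
3. Apply sign:   -6754

Answer: -6754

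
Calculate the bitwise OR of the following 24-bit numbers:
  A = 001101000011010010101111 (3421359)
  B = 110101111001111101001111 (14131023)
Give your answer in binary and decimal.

Apply | to each column (1 where either bit is 1):
  001101000011010010101111
| 110101111001111101001111
--------------------------
  111101111011111111101111

Answer: 111101111011111111101111 (16236527)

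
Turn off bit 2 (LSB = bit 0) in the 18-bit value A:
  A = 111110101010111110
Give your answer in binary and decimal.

Mask = ~(1 << 2) = 111111111111111011
Bit 2 of A is 1, so AND-ing with the mask clears it to 0.
  111110101010111110
& 111111111111111011
--------------------
  111110101010111010

Answer: 111110101010111010 (256698)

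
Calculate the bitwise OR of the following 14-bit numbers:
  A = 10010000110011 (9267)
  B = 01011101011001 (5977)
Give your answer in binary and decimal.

Apply | to each column (1 where either bit is 1):
  10010000110011
| 01011101011001
----------------
  11011101111011

Answer: 11011101111011 (14203)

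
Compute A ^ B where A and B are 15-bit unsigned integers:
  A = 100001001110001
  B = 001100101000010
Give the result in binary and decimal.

Apply ^ to each column (1 where bits differ):
  100001001110001
^ 001100101000010
-----------------
  101101100110011

Answer: 101101100110011 (23347)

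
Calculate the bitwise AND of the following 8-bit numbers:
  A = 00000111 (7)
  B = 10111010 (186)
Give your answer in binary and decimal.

Apply & to each column (1 only where both bits are 1):
  00000111
& 10111010
----------
  00000010

Answer: 00000010 (2)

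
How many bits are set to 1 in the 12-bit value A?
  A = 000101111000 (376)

000101111000
1-bits at positions (from bit 0 = LSB): 3, 4, 5, 6, 8
Count = 5

Answer: 5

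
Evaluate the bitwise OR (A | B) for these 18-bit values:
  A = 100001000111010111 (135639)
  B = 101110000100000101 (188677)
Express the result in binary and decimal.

Apply | to each column (1 where either bit is 1):
  100001000111010111
| 101110000100000101
--------------------
  101111000111010111

Answer: 101111000111010111 (192983)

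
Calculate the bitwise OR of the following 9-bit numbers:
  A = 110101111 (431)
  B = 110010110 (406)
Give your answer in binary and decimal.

Apply | to each column (1 where either bit is 1):
  110101111
| 110010110
-----------
  110111111

Answer: 110111111 (447)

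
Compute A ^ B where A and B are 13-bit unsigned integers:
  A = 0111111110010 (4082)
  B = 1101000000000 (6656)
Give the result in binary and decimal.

Apply ^ to each column (1 where bits differ):
  0111111110010
^ 1101000000000
---------------
  1010111110010

Answer: 1010111110010 (5618)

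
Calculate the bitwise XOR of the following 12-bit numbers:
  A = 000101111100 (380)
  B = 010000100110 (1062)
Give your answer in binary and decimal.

Apply ^ to each column (1 where bits differ):
  000101111100
^ 010000100110
--------------
  010101011010

Answer: 010101011010 (1370)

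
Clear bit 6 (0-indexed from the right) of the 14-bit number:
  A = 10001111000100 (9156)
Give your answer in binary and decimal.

Mask = ~(1 << 6) = 11111110111111
Bit 6 of A is 1, so AND-ing with the mask clears it to 0.
  10001111000100
& 11111110111111
----------------
  10001110000100

Answer: 10001110000100 (9092)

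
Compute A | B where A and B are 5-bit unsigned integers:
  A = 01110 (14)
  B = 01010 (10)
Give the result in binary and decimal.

Apply | to each column (1 where either bit is 1):
  01110
| 01010
-------
  01110

Answer: 01110 (14)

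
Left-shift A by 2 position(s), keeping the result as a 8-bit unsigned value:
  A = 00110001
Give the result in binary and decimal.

Shift left by 2: drop the top 2 bit(s), append 2 zero(s) on the right.
  00110001  ->  discard [00], keep [110001], append 00
= 11000100

Answer: 11000100 (196)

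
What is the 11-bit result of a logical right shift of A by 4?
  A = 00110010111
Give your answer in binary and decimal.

Logical shift right by 4: drop the bottom 4 bit(s), prepend 4 zero(s) on the left.
  00110010111  ->  keep [0011001], discard [0111], prepend 0000
= 00000011001

Answer: 00000011001 (25)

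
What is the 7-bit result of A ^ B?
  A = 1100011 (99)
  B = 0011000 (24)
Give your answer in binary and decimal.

Apply ^ to each column (1 where bits differ):
  1100011
^ 0011000
---------
  1111011

Answer: 1111011 (123)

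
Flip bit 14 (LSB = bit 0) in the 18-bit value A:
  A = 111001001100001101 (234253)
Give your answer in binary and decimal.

Mask = 1 << 14 = 000100000000000000
Bit 14 of A is 0; XOR with the mask flips it to 1.
  111001001100001101
^ 000100000000000000
--------------------
  111101001100001101

Answer: 111101001100001101 (250637)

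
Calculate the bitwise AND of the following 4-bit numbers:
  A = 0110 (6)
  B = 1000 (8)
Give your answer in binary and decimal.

Apply & to each column (1 only where both bits are 1):
  0110
& 1000
------
  0000

Answer: 0000 (0)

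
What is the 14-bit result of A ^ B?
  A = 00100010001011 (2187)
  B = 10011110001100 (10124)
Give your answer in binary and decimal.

Apply ^ to each column (1 where bits differ):
  00100010001011
^ 10011110001100
----------------
  10111100000111

Answer: 10111100000111 (12039)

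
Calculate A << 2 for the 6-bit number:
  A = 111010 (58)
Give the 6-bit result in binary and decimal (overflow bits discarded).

Shift left by 2: drop the top 2 bit(s), append 2 zero(s) on the right.
  111010  ->  discard [11], keep [1010], append 00
= 101000

Answer: 101000 (40)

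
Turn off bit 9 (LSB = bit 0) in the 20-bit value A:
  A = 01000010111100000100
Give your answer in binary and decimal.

Mask = ~(1 << 9) = 11111111110111111111
Bit 9 of A is 1, so AND-ing with the mask clears it to 0.
  01000010111100000100
& 11111111110111111111
----------------------
  01000010110100000100

Answer: 01000010110100000100 (273668)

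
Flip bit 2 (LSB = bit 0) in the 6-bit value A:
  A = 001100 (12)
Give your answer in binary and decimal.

Mask = 1 << 2 = 000100
Bit 2 of A is 1; XOR with the mask flips it to 0.
  001100
^ 000100
--------
  001000

Answer: 001000 (8)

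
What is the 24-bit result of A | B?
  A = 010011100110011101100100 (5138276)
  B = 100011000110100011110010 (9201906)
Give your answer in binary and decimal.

Apply | to each column (1 where either bit is 1):
  010011100110011101100100
| 100011000110100011110010
--------------------------
  110011100110111111110110

Answer: 110011100110111111110110 (13529078)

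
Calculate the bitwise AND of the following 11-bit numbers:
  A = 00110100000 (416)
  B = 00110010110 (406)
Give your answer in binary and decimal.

Apply & to each column (1 only where both bits are 1):
  00110100000
& 00110010110
-------------
  00110000000

Answer: 00110000000 (384)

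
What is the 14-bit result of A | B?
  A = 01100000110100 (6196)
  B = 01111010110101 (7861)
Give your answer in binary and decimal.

Apply | to each column (1 where either bit is 1):
  01100000110100
| 01111010110101
----------------
  01111010110101

Answer: 01111010110101 (7861)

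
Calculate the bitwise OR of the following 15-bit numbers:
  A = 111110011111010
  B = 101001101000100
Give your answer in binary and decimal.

Apply | to each column (1 where either bit is 1):
  111110011111010
| 101001101000100
-----------------
  111111111111110

Answer: 111111111111110 (32766)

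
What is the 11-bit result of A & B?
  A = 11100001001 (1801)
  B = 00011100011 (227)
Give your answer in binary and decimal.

Apply & to each column (1 only where both bits are 1):
  11100001001
& 00011100011
-------------
  00000000001

Answer: 00000000001 (1)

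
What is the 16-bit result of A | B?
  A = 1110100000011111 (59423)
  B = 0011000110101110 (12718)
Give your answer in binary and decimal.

Apply | to each column (1 where either bit is 1):
  1110100000011111
| 0011000110101110
------------------
  1111100110111111

Answer: 1111100110111111 (63935)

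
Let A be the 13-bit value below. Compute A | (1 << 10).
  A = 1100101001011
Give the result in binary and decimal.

Mask = 1 << 10 = 0010000000000
Bit 10 of A is 0, so OR-ing with the mask flips it to 1.
  1100101001011
| 0010000000000
---------------
  1110101001011

Answer: 1110101001011 (7499)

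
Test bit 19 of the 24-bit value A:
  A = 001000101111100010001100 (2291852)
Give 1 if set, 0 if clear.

Bit 19 is the 20th from the right.
  001000101111100010001100
      ^
That bit is 0.

Answer: 0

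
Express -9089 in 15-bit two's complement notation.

1. Binary of +9089:  010001110000001
2. Invert bits:     101110001111110
3. Add 1:           101110001111111

Answer: 101110001111111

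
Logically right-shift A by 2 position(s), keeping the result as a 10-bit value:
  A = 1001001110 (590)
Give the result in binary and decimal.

Logical shift right by 2: drop the bottom 2 bit(s), prepend 2 zero(s) on the left.
  1001001110  ->  keep [10010011], discard [10], prepend 00
= 0010010011

Answer: 0010010011 (147)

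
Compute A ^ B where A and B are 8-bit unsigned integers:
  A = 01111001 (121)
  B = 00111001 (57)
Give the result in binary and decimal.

Apply ^ to each column (1 where bits differ):
  01111001
^ 00111001
----------
  01000000

Answer: 01000000 (64)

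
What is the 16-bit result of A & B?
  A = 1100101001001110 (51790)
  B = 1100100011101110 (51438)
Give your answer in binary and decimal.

Apply & to each column (1 only where both bits are 1):
  1100101001001110
& 1100100011101110
------------------
  1100100001001110

Answer: 1100100001001110 (51278)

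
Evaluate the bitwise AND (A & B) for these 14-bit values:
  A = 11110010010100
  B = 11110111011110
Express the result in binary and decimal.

Apply & to each column (1 only where both bits are 1):
  11110010010100
& 11110111011110
----------------
  11110010010100

Answer: 11110010010100 (15508)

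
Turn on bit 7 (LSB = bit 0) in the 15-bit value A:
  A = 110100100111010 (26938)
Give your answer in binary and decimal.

Mask = 1 << 7 = 000000010000000
Bit 7 of A is 0, so OR-ing with the mask flips it to 1.
  110100100111010
| 000000010000000
-----------------
  110100110111010

Answer: 110100110111010 (27066)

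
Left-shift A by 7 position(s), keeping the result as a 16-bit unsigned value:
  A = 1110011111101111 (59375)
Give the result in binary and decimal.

Shift left by 7: drop the top 7 bit(s), append 7 zero(s) on the right.
  1110011111101111  ->  discard [1110011], keep [111101111], append 0000000
= 1111011110000000

Answer: 1111011110000000 (63360)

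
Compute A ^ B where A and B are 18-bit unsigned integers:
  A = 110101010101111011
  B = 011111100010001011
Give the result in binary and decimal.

Apply ^ to each column (1 where bits differ):
  110101010101111011
^ 011111100010001011
--------------------
  101010110111110000

Answer: 101010110111110000 (175600)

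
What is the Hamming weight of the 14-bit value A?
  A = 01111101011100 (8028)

01111101011100
1-bits at positions (from bit 0 = LSB): 2, 3, 4, 6, 8, 9, 10, 11, 12
Count = 9

Answer: 9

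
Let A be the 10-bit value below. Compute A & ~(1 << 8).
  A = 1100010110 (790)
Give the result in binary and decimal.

Mask = ~(1 << 8) = 1011111111
Bit 8 of A is 1, so AND-ing with the mask clears it to 0.
  1100010110
& 1011111111
------------
  1000010110

Answer: 1000010110 (534)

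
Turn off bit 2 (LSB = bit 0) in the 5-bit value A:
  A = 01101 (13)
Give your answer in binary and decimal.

Mask = ~(1 << 2) = 11011
Bit 2 of A is 1, so AND-ing with the mask clears it to 0.
  01101
& 11011
-------
  01001

Answer: 01001 (9)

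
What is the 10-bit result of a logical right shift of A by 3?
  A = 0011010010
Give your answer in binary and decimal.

Logical shift right by 3: drop the bottom 3 bit(s), prepend 3 zero(s) on the left.
  0011010010  ->  keep [0011010], discard [010], prepend 000
= 0000011010

Answer: 0000011010 (26)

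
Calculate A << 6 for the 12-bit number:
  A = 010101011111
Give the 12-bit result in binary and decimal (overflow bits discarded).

Shift left by 6: drop the top 6 bit(s), append 6 zero(s) on the right.
  010101011111  ->  discard [010101], keep [011111], append 000000
= 011111000000

Answer: 011111000000 (1984)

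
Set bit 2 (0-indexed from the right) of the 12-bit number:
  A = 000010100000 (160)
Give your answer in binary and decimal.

Mask = 1 << 2 = 000000000100
Bit 2 of A is 0, so OR-ing with the mask flips it to 1.
  000010100000
| 000000000100
--------------
  000010100100

Answer: 000010100100 (164)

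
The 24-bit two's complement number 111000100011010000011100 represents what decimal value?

MSB is 1, so the value is negative. Find the magnitude:
1. Invert bits:  000111011100101111100011
2. Add 1:        000111011100101111100100  = 1952740
3. Apply sign:   -1952740

Answer: -1952740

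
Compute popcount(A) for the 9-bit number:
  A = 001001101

001001101
1-bits at positions (from bit 0 = LSB): 0, 2, 3, 6
Count = 4

Answer: 4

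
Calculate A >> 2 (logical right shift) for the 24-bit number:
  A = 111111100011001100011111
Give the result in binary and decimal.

Logical shift right by 2: drop the bottom 2 bit(s), prepend 2 zero(s) on the left.
  111111100011001100011111  ->  keep [1111111000110011000111], discard [11], prepend 00
= 001111111000110011000111

Answer: 001111111000110011000111 (4164807)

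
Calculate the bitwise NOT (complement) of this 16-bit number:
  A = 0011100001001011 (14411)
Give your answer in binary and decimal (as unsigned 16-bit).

Flip each bit (0->1, 1->0):
  0011100001001011
  1100011110110100

Answer: 1100011110110100 (51124)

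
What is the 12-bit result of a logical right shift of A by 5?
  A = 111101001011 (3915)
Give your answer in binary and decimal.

Logical shift right by 5: drop the bottom 5 bit(s), prepend 5 zero(s) on the left.
  111101001011  ->  keep [1111010], discard [01011], prepend 00000
= 000001111010

Answer: 000001111010 (122)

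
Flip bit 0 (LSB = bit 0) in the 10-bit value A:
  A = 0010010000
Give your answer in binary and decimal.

Mask = 1 << 0 = 0000000001
Bit 0 of A is 0; XOR with the mask flips it to 1.
  0010010000
^ 0000000001
------------
  0010010001

Answer: 0010010001 (145)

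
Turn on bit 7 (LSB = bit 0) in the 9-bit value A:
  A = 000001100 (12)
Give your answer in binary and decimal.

Mask = 1 << 7 = 010000000
Bit 7 of A is 0, so OR-ing with the mask flips it to 1.
  000001100
| 010000000
-----------
  010001100

Answer: 010001100 (140)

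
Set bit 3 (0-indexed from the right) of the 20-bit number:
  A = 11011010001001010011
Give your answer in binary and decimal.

Mask = 1 << 3 = 00000000000000001000
Bit 3 of A is 0, so OR-ing with the mask flips it to 1.
  11011010001001010011
| 00000000000000001000
----------------------
  11011010001001011011

Answer: 11011010001001011011 (893531)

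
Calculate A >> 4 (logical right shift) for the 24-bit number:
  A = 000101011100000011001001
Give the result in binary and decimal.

Logical shift right by 4: drop the bottom 4 bit(s), prepend 4 zero(s) on the left.
  000101011100000011001001  ->  keep [00010101110000001100], discard [1001], prepend 0000
= 000000010101110000001100

Answer: 000000010101110000001100 (89100)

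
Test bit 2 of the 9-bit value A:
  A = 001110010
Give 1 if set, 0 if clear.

Bit 2 is the 3rd from the right.
  001110010
        ^
That bit is 0.

Answer: 0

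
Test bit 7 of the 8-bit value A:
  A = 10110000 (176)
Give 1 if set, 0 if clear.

Bit 7 is the 8th from the right.
  10110000
  ^
That bit is 1.

Answer: 1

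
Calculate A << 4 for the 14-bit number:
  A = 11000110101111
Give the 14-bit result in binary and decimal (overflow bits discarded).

Shift left by 4: drop the top 4 bit(s), append 4 zero(s) on the right.
  11000110101111  ->  discard [1100], keep [0110101111], append 0000
= 01101011110000

Answer: 01101011110000 (6896)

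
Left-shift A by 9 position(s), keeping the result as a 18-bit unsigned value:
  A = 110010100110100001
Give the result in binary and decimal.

Shift left by 9: drop the top 9 bit(s), append 9 zero(s) on the right.
  110010100110100001  ->  discard [110010100], keep [110100001], append 000000000
= 110100001000000000

Answer: 110100001000000000 (213504)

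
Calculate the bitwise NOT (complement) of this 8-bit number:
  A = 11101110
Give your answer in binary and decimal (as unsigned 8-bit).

Flip each bit (0->1, 1->0):
  11101110
  00010001

Answer: 00010001 (17)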